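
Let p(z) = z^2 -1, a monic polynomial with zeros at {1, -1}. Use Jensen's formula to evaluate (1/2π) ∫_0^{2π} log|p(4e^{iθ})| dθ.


Zeros: -1, 1; r = 4.
Inside |z| < r: -1, 1. Outside (|z| ≥ r): ∅.
p(0) = -1, so log|p(0)| = log(1) = 0.0000.
Apply Jensen: I(r) = log|p(0)| + Σ_k log(r/|z_k|), summed over zeros inside |z| < r.
  log(r/|z_k|) for z_k = 1: log(4/1) = 1.3863
  log(r/|z_k|) for z_k = -1: log(4/1) = 1.3863
Sum over inside zeros: 2.7726.
I(r) = log|p(0)| + (inside sum) = 0.0000 + 2.7726 = 2.7726.
Closed form (all zeros inside, monic): I(r) = n·log(r) = 2·log(4) = 2.7726. ✓

I(r) ≈ 2.7726.


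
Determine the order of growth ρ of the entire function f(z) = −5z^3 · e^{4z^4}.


M(r) = max_{|z|=r} |-5|·|z|^3·|e^{4z^4}| = 5·r^3 · e^{4r^4} (the factors attain their maxima compatibly on |z|=r). Then log M(r) = log 5 + 3·log r + 4r^4, dominated by the last term, so log log M(r) ~ 4·log r. The polynomial factor -5z^3 contributes only a log r term and does not affect the order. ρ = 4.
Therefore ρ = 4.

Order ρ = 4.


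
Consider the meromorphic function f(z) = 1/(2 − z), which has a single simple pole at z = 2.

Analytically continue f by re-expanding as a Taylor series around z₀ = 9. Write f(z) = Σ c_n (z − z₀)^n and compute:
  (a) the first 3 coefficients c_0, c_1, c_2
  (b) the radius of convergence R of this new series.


Let w = z − z₀, so z = z₀ + w.
Then 2 − z = 2 − (z₀ + w) = (2 − z₀) − w = -7 − w.
f(z) = 1/(-7 − w) = (1/(-7)) · 1/(1 − w/(-7)) = Σ_{n≥0} w^n / (-7)^(n+1).
So c_n = 1/(-7)^(n+1):
  c_0 = 1/(-7)^1 = -1/7.
  c_1 = 1/(-7)^2 = 1/49.
  c_2 = 1/(-7)^3 = -1/343.
The series is valid for |w/d| < 1, i.e. |z − z₀| < |d|.
Radius of convergence: R = |2 − z₀| = |-7| = 7 (distance from z₀ to the singularity z = 2).

c_0 = -1/7, c_1 = 1/49, c_2 = -1/343; R = 7.


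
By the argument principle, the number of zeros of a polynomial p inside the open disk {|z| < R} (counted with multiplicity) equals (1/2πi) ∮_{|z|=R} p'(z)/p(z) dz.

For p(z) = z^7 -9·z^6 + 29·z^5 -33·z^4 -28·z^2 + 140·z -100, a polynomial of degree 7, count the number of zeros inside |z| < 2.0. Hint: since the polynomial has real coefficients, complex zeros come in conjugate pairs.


The zeros of p are: (2 + 1i), (2 - 1i), (3 + 1i), (3 - 1i), (-1 + 1i), (-1 - 1i), 1.
Their magnitudes are: 2.236, 2.236, 3.162, 3.162, 1.414, 1.414, 1.
Zeros with |z| < R = 2.0: (-1 + 1i), (-1 - 1i), 1.
Count = 3.
By the argument principle, (1/2πi) ∮_{|z|=R} p'(z)/p(z) dz equals exactly this count.

Number of zeros inside |z| < 2.0: 3.


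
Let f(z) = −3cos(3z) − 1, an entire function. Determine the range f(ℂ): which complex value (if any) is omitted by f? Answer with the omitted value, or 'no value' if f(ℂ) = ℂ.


Little Picard bounds the complement of f(ℂ) to at most one point.
cos is entire and surjective onto ℂ: for every w ∈ ℂ, cos(ζ) = w has a solution ζ ∈ ℂ (e.g., via the complex inverse arccos). With ζ = 3z this gives z = ζ/(3). Then -3·cos(3z) takes every value in -3·ℂ = ℂ, and adding -1 is a bijection of ℂ. So f is surjective and omits no value. (Note: only on the real line is cos bounded by [−1, 1].)

Omitted value: no value.


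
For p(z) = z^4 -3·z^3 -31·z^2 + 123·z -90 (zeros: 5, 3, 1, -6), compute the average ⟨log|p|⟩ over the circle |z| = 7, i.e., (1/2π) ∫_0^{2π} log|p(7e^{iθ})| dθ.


Zeros: -6, 1, 3, 5; r = 7.
Inside |z| < r: -6, 1, 3, 5. Outside (|z| ≥ r): ∅.
p(0) = -90, so log|p(0)| = log(90) = 4.4998.
Apply Jensen: I(r) = log|p(0)| + Σ_k log(r/|z_k|), summed over zeros inside |z| < r.
  log(r/|z_k|) for z_k = 5: log(7/5) = 0.3365
  log(r/|z_k|) for z_k = 3: log(7/3) = 0.8473
  log(r/|z_k|) for z_k = 1: log(7/1) = 1.9459
  log(r/|z_k|) for z_k = -6: log(7/6) = 0.1542
Sum over inside zeros: 3.2838.
I(r) = log|p(0)| + (inside sum) = 4.4998 + 3.2838 = 7.7836.
Closed form (all zeros inside, monic): I(r) = n·log(r) = 4·log(7) = 7.7836. ✓

I(r) ≈ 7.7836.


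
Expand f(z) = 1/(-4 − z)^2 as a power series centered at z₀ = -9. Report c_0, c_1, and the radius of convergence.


Let w = z − z₀, so z = z₀ + w.
Then -4 − z = -4 − (z₀ + w) = (-4 − z₀) − w = 5 − w.
f(z) = 1/(5 − w)^2 = (1/(5)^2) · (1 − w/(5))^{−2}.
By the binomial series (1−u)^{−2} = Σ_{n≥0} C(n+1, 1) u^n for |u|<1, with u = w/(5):
  c_n = C(n+1, 1) / (5)^(n+2).
  c_0 = 1/(5)^2 = 1/25.
  c_1 = 2/(5)^3 = 2/125.
The series is valid for |w/d| < 1, i.e. |z − z₀| < |d|.
Radius of convergence: R = |-4 − z₀| = |5| = 5 (distance from z₀ to the singularity z = -4).

c_0 = 1/25, c_1 = 2/125; R = 5.


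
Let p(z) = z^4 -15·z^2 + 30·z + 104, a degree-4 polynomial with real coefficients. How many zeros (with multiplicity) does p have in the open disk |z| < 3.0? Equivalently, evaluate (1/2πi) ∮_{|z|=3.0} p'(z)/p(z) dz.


The zeros of p are: -4, -2, (3 + 2i), (3 - 2i).
Their magnitudes are: 4, 2, 3.606, 3.606.
Zeros with |z| < R = 3.0: -2.
Count = 1.
By the argument principle, (1/2πi) ∮_{|z|=R} p'(z)/p(z) dz equals exactly this count.

Number of zeros inside |z| < 3.0: 1.


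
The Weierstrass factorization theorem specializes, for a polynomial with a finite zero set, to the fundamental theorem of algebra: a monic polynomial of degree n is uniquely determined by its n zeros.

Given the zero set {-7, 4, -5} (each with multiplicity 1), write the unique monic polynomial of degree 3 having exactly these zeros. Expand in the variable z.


The polynomial is p(z) = ∏_{α ∈ S} (z − α), where S = {-7, 4, -5}.
Expanding the product yields: p(z) = z^3 + 8·z^2 -13·z -140.
The resulting polynomial has degree 3 and real coefficients as required.

p(z) = z^3 + 8·z^2 -13·z -140.


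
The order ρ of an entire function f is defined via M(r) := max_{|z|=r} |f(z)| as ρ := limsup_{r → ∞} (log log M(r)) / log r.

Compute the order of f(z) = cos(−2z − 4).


cos(w) is a linear combination of e^{iw} and e^{−iw} (or e^w, e^{−w} in the hyperbolic case), so |cos(w)| ≤ e^{|w|}. With w = −2z − 4, |w| ≤ 2|z| + 4 = 2r + 4 on |z| = r, giving M(r) ≤ e^{2r + 4}, so ρ ≤ 1. On a suitable ray (z = it for sin/cos; z = t for sinh/cosh, t real → ∞), |cos(−2z − 4)| grows like e^{2|t|}/2, so ρ ≥ 1. Hence ρ = 1.
Therefore ρ = 1.

Order ρ = 1.


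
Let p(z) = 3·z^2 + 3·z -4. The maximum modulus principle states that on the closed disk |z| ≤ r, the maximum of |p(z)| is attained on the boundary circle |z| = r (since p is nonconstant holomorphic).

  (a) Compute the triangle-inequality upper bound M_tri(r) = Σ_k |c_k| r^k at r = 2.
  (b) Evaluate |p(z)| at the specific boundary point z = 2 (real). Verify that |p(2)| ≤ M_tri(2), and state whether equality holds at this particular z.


Coefficients: c_0 = -4, c_1 = 3, c_2 = 3. Radius r = 2.
Part (a). Triangle bound: M_tri(r) = Σ_k |c_k| r^k
  = |-4|·2^0 + |3|·2^1 + |3|·2^2
  = 4 + 6 + 12 = 22.
This bounds M(r) := max_{|z|=r} |p(z)| from above; equality holds iff all terms c_k z^k can be made to align in phase at a single z on |z|=r.
Part (b). At z = 2 (real, on the circle |z| = r):
  p(2) = (-4)·2^0 + (3)·2^1 + (3)·2^2 = 14.
  |p(2)| = 14.
Check: |p(2)| = 14 ≤ 22 = M_tri(2). ✓ Equality does not hold at z = 2 (the coefficients have mixed signs, so the terms do not all align in phase there).

M_tri(2) = 22; |p(2)| = 14; equality at z=2: no.


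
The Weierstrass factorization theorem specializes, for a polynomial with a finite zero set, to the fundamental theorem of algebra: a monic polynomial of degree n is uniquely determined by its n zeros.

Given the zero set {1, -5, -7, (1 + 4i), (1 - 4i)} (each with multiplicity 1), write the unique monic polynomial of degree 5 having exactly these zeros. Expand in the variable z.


The polynomial is p(z) = ∏_{α ∈ S} (z − α), where S = {1, -5, -7, (1 + 4i), (1 - 4i)}.
Expanding the product yields: p(z) = z^5 + 9·z^4 + 18·z^3 + 106·z^2 + 461·z -595.
Note conjugate pairs combine to real quadratics: (z − (1+4i))(z − (1−4i)) = z² − 2z + 17.
The resulting polynomial has degree 5 and real coefficients as required.

p(z) = z^5 + 9·z^4 + 18·z^3 + 106·z^2 + 461·z -595.


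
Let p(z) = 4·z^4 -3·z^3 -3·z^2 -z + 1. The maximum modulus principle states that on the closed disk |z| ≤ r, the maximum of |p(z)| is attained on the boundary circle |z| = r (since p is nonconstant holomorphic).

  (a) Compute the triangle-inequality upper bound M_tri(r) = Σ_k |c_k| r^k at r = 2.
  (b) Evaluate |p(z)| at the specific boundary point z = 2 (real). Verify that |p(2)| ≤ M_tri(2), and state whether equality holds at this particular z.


Coefficients: c_0 = 1, c_1 = -1, c_2 = -3, c_3 = -3, c_4 = 4. Radius r = 2.
Part (a). Triangle bound: M_tri(r) = Σ_k |c_k| r^k
  = |1|·2^0 + |-1|·2^1 + |-3|·2^2 + |-3|·2^3 + |4|·2^4
  = 1 + 2 + 12 + 24 + 64 = 103.
This bounds M(r) := max_{|z|=r} |p(z)| from above; equality holds iff all terms c_k z^k can be made to align in phase at a single z on |z|=r.
Part (b). At z = 2 (real, on the circle |z| = r):
  p(2) = (1)·2^0 + (-1)·2^1 + (-3)·2^2 + (-3)·2^3 + (4)·2^4 = 27.
  |p(2)| = 27.
Check: |p(2)| = 27 ≤ 103 = M_tri(2). ✓ Equality does not hold at z = 2 (the coefficients have mixed signs, so the terms do not all align in phase there).

M_tri(2) = 103; |p(2)| = 27; equality at z=2: no.


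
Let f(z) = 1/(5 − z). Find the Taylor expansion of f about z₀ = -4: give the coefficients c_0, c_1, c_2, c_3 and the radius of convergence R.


Let w = z − z₀, so z = z₀ + w.
Then 5 − z = 5 − (z₀ + w) = (5 − z₀) − w = 9 − w.
f(z) = 1/(9 − w) = (1/(9)) · 1/(1 − w/(9)) = Σ_{n≥0} w^n / (9)^(n+1).
So c_n = 1/(9)^(n+1):
  c_0 = 1/(9)^1 = 1/9.
  c_1 = 1/(9)^2 = 1/81.
  c_2 = 1/(9)^3 = 1/729.
  c_3 = 1/(9)^4 = 1/6561.
The series is valid for |w/d| < 1, i.e. |z − z₀| < |d|.
Radius of convergence: R = |5 − z₀| = |9| = 9 (distance from z₀ to the singularity z = 5).

c_0 = 1/9, c_1 = 1/81, c_2 = 1/729, c_3 = 1/6561; R = 9.


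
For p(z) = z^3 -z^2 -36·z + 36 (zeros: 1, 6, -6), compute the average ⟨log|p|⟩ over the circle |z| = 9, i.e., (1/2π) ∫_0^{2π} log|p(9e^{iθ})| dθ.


Zeros: -6, 1, 6; r = 9.
Inside |z| < r: -6, 1, 6. Outside (|z| ≥ r): ∅.
p(0) = 36, so log|p(0)| = log(36) = 3.5835.
Apply Jensen: I(r) = log|p(0)| + Σ_k log(r/|z_k|), summed over zeros inside |z| < r.
  log(r/|z_k|) for z_k = 1: log(9/1) = 2.1972
  log(r/|z_k|) for z_k = 6: log(9/6) = 0.4055
  log(r/|z_k|) for z_k = -6: log(9/6) = 0.4055
Sum over inside zeros: 3.0082.
I(r) = log|p(0)| + (inside sum) = 3.5835 + 3.0082 = 6.5917.
Closed form (all zeros inside, monic): I(r) = n·log(r) = 3·log(9) = 6.5917. ✓

I(r) ≈ 6.5917.


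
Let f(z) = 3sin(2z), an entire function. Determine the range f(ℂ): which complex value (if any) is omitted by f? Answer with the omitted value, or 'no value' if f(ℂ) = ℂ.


Little Picard bounds the complement of f(ℂ) to at most one point.
sin is entire and surjective onto ℂ: for every w ∈ ℂ, sin(ζ) = w has a solution ζ ∈ ℂ (e.g., via the complex inverse arcsin). With ζ = 2z this gives z = ζ/(2). Then 3·sin(2z) takes every value in 3·ℂ = ℂ, and adding 0 is a bijection of ℂ. So f is surjective and omits no value. (Note: only on the real line is sin bounded by [−1, 1].)

Omitted value: no value.


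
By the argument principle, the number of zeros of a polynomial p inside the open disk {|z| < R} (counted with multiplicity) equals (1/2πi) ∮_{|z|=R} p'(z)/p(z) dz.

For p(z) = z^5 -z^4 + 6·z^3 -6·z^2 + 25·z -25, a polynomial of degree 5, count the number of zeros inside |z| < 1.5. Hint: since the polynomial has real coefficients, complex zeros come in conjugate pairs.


The zeros of p are: 1, (1 + 2i), (1 - 2i), (-1 + 2i), (-1 - 2i).
Their magnitudes are: 1, 2.236, 2.236, 2.236, 2.236.
Zeros with |z| < R = 1.5: 1.
Count = 1.
By the argument principle, (1/2πi) ∮_{|z|=R} p'(z)/p(z) dz equals exactly this count.

Number of zeros inside |z| < 1.5: 1.


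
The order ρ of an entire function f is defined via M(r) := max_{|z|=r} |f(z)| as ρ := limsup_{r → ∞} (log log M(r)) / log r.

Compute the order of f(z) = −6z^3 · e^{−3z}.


M(r) = max_{|z|=r} |-6|·|z|^3·|e^{−3z}| = 6·r^3 · e^{3r^1} (the factors attain their maxima compatibly on |z|=r). Then log M(r) = log 6 + 3·log r + 3r^1, dominated by the last term, so log log M(r) ~ 1·log r. The polynomial factor -6z^3 contributes only a log r term and does not affect the order. ρ = 1.
Therefore ρ = 1.

Order ρ = 1.


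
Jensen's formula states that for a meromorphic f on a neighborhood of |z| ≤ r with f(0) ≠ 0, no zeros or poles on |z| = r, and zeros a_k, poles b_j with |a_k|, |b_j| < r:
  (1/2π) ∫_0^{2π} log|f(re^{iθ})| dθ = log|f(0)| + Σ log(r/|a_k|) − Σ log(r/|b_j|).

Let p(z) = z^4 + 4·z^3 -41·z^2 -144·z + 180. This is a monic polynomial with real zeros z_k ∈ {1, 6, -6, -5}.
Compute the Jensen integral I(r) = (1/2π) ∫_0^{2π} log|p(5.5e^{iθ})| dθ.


Zeros: -6, -5, 1, 6; r = 5.5.
Inside |z| < r: -5, 1. Outside (|z| ≥ r): -6, 6.
p(0) = 180, so log|p(0)| = log(180) = 5.1930.
Apply Jensen: I(r) = log|p(0)| + Σ_k log(r/|z_k|), summed over zeros inside |z| < r.
  log(r/|z_k|) for z_k = 1: log(5.5/1) = 1.7047
  log(r/|z_k|) for z_k = -5: log(5.5/5) = 0.0953
  Outside zeros (-6, 6) contribute nothing to the Jensen sum.
Sum over inside zeros: 1.8001.
I(r) = log|p(0)| + (inside sum) = 5.1930 + 1.8001 = 6.9930.
Note: since some zeros are outside |z| ≤ r, the simplified n·log(r) form does NOT apply — only the inside zeros contribute.

I(r) ≈ 6.9930.


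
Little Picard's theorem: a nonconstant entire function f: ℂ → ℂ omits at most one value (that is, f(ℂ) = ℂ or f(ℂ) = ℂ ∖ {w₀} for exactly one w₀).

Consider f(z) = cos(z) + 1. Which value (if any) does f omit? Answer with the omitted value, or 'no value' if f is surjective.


Little Picard bounds the complement of f(ℂ) to at most one point.
cos is entire and surjective onto ℂ: for every w ∈ ℂ, cos(ζ) = w has a solution ζ ∈ ℂ (e.g., via the complex inverse arccos). With ζ = z this gives z = ζ/(1). Then 1·cos(z) takes every value in 1·ℂ = ℂ, and adding 1 is a bijection of ℂ. So f is surjective and omits no value. (Note: only on the real line is cos bounded by [−1, 1].)

Omitted value: no value.


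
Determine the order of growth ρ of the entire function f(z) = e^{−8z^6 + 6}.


|e^{−8z^6 + 6}| = e^{Re(-8·z^6) + 6} ≤ e^{8|z|^6 + 6} = e^{8r^6 + 6} on |z| = r, so ρ ≤ 6. Choosing z on |z|=r so that -8·z^6 is real positive (always possible by picking arg z appropriately) gives |f(z)| = e^{8r^6 + 6}, matching the bound. The additive constant 6 does not affect log log M(r) ~ 6·log r. Hence ρ = 6.
Therefore ρ = 6.

Order ρ = 6.


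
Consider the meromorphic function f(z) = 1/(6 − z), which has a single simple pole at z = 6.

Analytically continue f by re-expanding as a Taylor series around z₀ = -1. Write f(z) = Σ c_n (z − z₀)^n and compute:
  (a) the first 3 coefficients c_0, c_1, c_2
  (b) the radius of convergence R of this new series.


Let w = z − z₀, so z = z₀ + w.
Then 6 − z = 6 − (z₀ + w) = (6 − z₀) − w = 7 − w.
f(z) = 1/(7 − w) = (1/(7)) · 1/(1 − w/(7)) = Σ_{n≥0} w^n / (7)^(n+1).
So c_n = 1/(7)^(n+1):
  c_0 = 1/(7)^1 = 1/7.
  c_1 = 1/(7)^2 = 1/49.
  c_2 = 1/(7)^3 = 1/343.
The series is valid for |w/d| < 1, i.e. |z − z₀| < |d|.
Radius of convergence: R = |6 − z₀| = |7| = 7 (distance from z₀ to the singularity z = 6).

c_0 = 1/7, c_1 = 1/49, c_2 = 1/343; R = 7.


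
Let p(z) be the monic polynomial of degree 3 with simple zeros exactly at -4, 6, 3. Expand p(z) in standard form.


The polynomial is p(z) = ∏_{α ∈ S} (z − α), where S = {-4, 6, 3}.
Expanding the product yields: p(z) = z^3 -5·z^2 -18·z + 72.
The resulting polynomial has degree 3 and real coefficients as required.

p(z) = z^3 -5·z^2 -18·z + 72.


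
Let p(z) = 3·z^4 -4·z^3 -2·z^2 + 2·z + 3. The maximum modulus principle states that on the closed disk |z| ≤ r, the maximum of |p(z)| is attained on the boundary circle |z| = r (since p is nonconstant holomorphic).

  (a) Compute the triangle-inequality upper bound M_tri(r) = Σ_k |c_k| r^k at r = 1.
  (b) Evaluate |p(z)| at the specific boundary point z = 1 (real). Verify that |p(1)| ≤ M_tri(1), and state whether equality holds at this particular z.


Coefficients: c_0 = 3, c_1 = 2, c_2 = -2, c_3 = -4, c_4 = 3. Radius r = 1.
Part (a). Triangle bound: M_tri(r) = Σ_k |c_k| r^k
  = |3|·1^0 + |2|·1^1 + |-2|·1^2 + |-4|·1^3 + |3|·1^4
  = 3 + 2 + 2 + 4 + 3 = 14.
This bounds M(r) := max_{|z|=r} |p(z)| from above; equality holds iff all terms c_k z^k can be made to align in phase at a single z on |z|=r.
Part (b). At z = 1 (real, on the circle |z| = r):
  p(1) = (3)·1^0 + (2)·1^1 + (-2)·1^2 + (-4)·1^3 + (3)·1^4 = 2.
  |p(1)| = 2.
Check: |p(1)| = 2 ≤ 14 = M_tri(1). ✓ Equality does not hold at z = 1 (the coefficients have mixed signs, so the terms do not all align in phase there).

M_tri(1) = 14; |p(1)| = 2; equality at z=1: no.


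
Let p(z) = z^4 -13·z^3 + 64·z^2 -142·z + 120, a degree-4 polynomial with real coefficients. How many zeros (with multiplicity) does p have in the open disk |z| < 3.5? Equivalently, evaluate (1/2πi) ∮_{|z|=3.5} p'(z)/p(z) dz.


The zeros of p are: 4, (3 + 1i), (3 - 1i), 3.
Their magnitudes are: 4, 3.162, 3.162, 3.
Zeros with |z| < R = 3.5: (3 + 1i), (3 - 1i), 3.
Count = 3.
By the argument principle, (1/2πi) ∮_{|z|=R} p'(z)/p(z) dz equals exactly this count.

Number of zeros inside |z| < 3.5: 3.


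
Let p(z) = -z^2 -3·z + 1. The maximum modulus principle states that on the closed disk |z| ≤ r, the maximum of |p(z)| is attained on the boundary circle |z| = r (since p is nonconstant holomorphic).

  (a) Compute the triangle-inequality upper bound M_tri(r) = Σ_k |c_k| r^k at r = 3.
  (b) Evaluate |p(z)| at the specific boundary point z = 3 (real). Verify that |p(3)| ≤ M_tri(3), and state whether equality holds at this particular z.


Coefficients: c_0 = 1, c_1 = -3, c_2 = -1. Radius r = 3.
Part (a). Triangle bound: M_tri(r) = Σ_k |c_k| r^k
  = |1|·3^0 + |-3|·3^1 + |-1|·3^2
  = 1 + 9 + 9 = 19.
This bounds M(r) := max_{|z|=r} |p(z)| from above; equality holds iff all terms c_k z^k can be made to align in phase at a single z on |z|=r.
Part (b). At z = 3 (real, on the circle |z| = r):
  p(3) = (1)·3^0 + (-3)·3^1 + (-1)·3^2 = -17.
  |p(3)| = 17.
Check: |p(3)| = 17 ≤ 19 = M_tri(3). ✓ Equality does not hold at z = 3 (the coefficients have mixed signs, so the terms do not all align in phase there).

M_tri(3) = 19; |p(3)| = 17; equality at z=3: no.


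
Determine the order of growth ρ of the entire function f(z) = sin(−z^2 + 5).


Write sin(w) = (e^{iw} ± e^{−iw})/(2 or 2i), so |sin(w)| ≤ e^{|w|}. With w = −z^2 + 5, |w| ≤ 1r^2 + 5 on |z|=r, giving M(r) ≤ e^{1r^2 + 5} and ρ ≤ 2. For the lower bound, choose z on |z|=r with -1z^2 purely imaginary of modulus 1r^2; then |sin(−z^2 + 5)| grows like e^{1r^2}/2, so ρ ≥ 2. Hence ρ = 2.
Therefore ρ = 2.

Order ρ = 2.


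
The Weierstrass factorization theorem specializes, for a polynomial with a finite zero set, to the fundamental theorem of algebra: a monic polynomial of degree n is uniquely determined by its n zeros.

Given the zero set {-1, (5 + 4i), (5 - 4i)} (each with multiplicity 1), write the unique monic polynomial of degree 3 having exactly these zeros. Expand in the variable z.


The polynomial is p(z) = ∏_{α ∈ S} (z − α), where S = {-1, (5 + 4i), (5 - 4i)}.
Expanding the product yields: p(z) = z^3 -9·z^2 + 31·z + 41.
Note conjugate pairs combine to real quadratics: (z − (5+4i))(z − (5−4i)) = z² − 10z + 41.
The resulting polynomial has degree 3 and real coefficients as required.

p(z) = z^3 -9·z^2 + 31·z + 41.


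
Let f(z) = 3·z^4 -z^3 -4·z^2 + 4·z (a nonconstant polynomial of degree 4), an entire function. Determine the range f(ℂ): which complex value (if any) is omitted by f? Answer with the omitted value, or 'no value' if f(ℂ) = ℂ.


Little Picard bounds the complement of f(ℂ) to at most one point.
For every w ∈ ℂ, the equation p(z) − w = 0 is a nonconstant polynomial in z and hence has at least one root by the fundamental theorem of algebra. So p is surjective onto ℂ, omitting no value.

Omitted value: no value.


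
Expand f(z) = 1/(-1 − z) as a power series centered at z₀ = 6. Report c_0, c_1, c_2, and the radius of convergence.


Let w = z − z₀, so z = z₀ + w.
Then -1 − z = -1 − (z₀ + w) = (-1 − z₀) − w = -7 − w.
f(z) = 1/(-7 − w) = (1/(-7)) · 1/(1 − w/(-7)) = Σ_{n≥0} w^n / (-7)^(n+1).
So c_n = 1/(-7)^(n+1):
  c_0 = 1/(-7)^1 = -1/7.
  c_1 = 1/(-7)^2 = 1/49.
  c_2 = 1/(-7)^3 = -1/343.
The series is valid for |w/d| < 1, i.e. |z − z₀| < |d|.
Radius of convergence: R = |-1 − z₀| = |-7| = 7 (distance from z₀ to the singularity z = -1).

c_0 = -1/7, c_1 = 1/49, c_2 = -1/343; R = 7.


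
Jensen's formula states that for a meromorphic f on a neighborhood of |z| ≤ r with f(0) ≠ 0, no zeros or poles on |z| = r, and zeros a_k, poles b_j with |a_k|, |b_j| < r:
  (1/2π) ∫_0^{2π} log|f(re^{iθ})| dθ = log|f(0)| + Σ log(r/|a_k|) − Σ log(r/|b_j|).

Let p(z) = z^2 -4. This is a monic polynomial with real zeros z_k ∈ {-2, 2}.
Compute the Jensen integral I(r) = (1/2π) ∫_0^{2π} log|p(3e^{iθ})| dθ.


Zeros: -2, 2; r = 3.
Inside |z| < r: -2, 2. Outside (|z| ≥ r): ∅.
p(0) = -4, so log|p(0)| = log(4) = 1.3863.
Apply Jensen: I(r) = log|p(0)| + Σ_k log(r/|z_k|), summed over zeros inside |z| < r.
  log(r/|z_k|) for z_k = -2: log(3/2) = 0.4055
  log(r/|z_k|) for z_k = 2: log(3/2) = 0.4055
Sum over inside zeros: 0.8109.
I(r) = log|p(0)| + (inside sum) = 1.3863 + 0.8109 = 2.1972.
Closed form (all zeros inside, monic): I(r) = n·log(r) = 2·log(3) = 2.1972. ✓

I(r) ≈ 2.1972.


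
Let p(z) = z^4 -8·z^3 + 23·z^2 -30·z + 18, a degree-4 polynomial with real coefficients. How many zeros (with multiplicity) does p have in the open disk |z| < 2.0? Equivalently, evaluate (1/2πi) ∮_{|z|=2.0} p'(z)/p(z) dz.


The zeros of p are: 3, 3, (1 + 1i), (1 - 1i).
Their magnitudes are: 3, 3, 1.414, 1.414.
Zeros with |z| < R = 2.0: (1 + 1i), (1 - 1i).
Count = 2.
By the argument principle, (1/2πi) ∮_{|z|=R} p'(z)/p(z) dz equals exactly this count.

Number of zeros inside |z| < 2.0: 2.


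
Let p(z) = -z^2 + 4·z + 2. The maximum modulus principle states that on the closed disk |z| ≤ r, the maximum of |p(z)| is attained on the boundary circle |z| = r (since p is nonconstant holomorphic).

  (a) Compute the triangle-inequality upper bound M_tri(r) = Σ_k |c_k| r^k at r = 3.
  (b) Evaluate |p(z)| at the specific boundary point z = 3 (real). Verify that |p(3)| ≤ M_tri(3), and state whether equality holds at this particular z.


Coefficients: c_0 = 2, c_1 = 4, c_2 = -1. Radius r = 3.
Part (a). Triangle bound: M_tri(r) = Σ_k |c_k| r^k
  = |2|·3^0 + |4|·3^1 + |-1|·3^2
  = 2 + 12 + 9 = 23.
This bounds M(r) := max_{|z|=r} |p(z)| from above; equality holds iff all terms c_k z^k can be made to align in phase at a single z on |z|=r.
Part (b). At z = 3 (real, on the circle |z| = r):
  p(3) = (2)·3^0 + (4)·3^1 + (-1)·3^2 = 5.
  |p(3)| = 5.
Check: |p(3)| = 5 ≤ 23 = M_tri(3). ✓ Equality does not hold at z = 3 (the coefficients have mixed signs, so the terms do not all align in phase there).

M_tri(3) = 23; |p(3)| = 5; equality at z=3: no.


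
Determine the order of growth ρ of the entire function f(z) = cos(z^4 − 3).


Write cos(w) = (e^{iw} ± e^{−iw})/(2 or 2i), so |cos(w)| ≤ e^{|w|}. With w = z^4 − 3, |w| ≤ 1r^4 + 3 on |z|=r, giving M(r) ≤ e^{1r^4 + 3} and ρ ≤ 4. For the lower bound, choose z on |z|=r with 1z^4 purely imaginary of modulus 1r^4; then |cos(z^4 − 3)| grows like e^{1r^4}/2, so ρ ≥ 4. Hence ρ = 4.
Therefore ρ = 4.

Order ρ = 4.


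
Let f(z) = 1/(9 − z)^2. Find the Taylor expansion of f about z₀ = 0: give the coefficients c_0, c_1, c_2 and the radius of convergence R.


Let w = z − z₀, so z = z₀ + w.
Then 9 − z = 9 − (z₀ + w) = (9 − z₀) − w = 9 − w.
f(z) = 1/(9 − w)^2 = (1/(9)^2) · (1 − w/(9))^{−2}.
By the binomial series (1−u)^{−2} = Σ_{n≥0} C(n+1, 1) u^n for |u|<1, with u = w/(9):
  c_n = C(n+1, 1) / (9)^(n+2).
  c_0 = 1/(9)^2 = 1/81.
  c_1 = 2/(9)^3 = 2/729.
  c_2 = 3/(9)^4 = 1/2187.
The series is valid for |w/d| < 1, i.e. |z − z₀| < |d|.
Radius of convergence: R = |9 − z₀| = |9| = 9 (distance from z₀ to the singularity z = 9).

c_0 = 1/81, c_1 = 2/729, c_2 = 1/2187; R = 9.


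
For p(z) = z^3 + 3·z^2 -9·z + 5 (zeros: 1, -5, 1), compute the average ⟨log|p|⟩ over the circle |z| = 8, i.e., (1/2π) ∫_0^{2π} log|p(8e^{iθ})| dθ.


Zeros: -5, 1, 1; r = 8.
Inside |z| < r: -5, 1, 1. Outside (|z| ≥ r): ∅.
p(0) = 5, so log|p(0)| = log(5) = 1.6094.
Apply Jensen: I(r) = log|p(0)| + Σ_k log(r/|z_k|), summed over zeros inside |z| < r.
  log(r/|z_k|) for z_k = 1: log(8/1) = 2.0794
  log(r/|z_k|) for z_k = -5: log(8/5) = 0.4700
  log(r/|z_k|) for z_k = 1: log(8/1) = 2.0794
Sum over inside zeros: 4.6289.
I(r) = log|p(0)| + (inside sum) = 1.6094 + 4.6289 = 6.2383.
Closed form (all zeros inside, monic): I(r) = n·log(r) = 3·log(8) = 6.2383. ✓

I(r) ≈ 6.2383.


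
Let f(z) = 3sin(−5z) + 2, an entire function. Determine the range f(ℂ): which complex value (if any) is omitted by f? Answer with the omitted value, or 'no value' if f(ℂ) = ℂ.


Little Picard bounds the complement of f(ℂ) to at most one point.
sin is entire and surjective onto ℂ: for every w ∈ ℂ, sin(ζ) = w has a solution ζ ∈ ℂ (e.g., via the complex inverse arcsin). With ζ = −5z this gives z = ζ/(-5). Then 3·sin(−5z) takes every value in 3·ℂ = ℂ, and adding 2 is a bijection of ℂ. So f is surjective and omits no value. (Note: only on the real line is sin bounded by [−1, 1].)

Omitted value: no value.


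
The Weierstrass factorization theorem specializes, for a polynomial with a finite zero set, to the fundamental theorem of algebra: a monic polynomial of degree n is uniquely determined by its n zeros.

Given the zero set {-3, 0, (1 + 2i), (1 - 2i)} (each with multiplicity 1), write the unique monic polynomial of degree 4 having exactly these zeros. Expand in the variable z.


The polynomial is p(z) = ∏_{α ∈ S} (z − α), where S = {-3, 0, (1 + 2i), (1 - 2i)}.
Expanding the product yields: p(z) = z^4 + z^3 -z^2 + 15·z.
Note conjugate pairs combine to real quadratics: (z − (1+2i))(z − (1−2i)) = z² − 2z + 5.
The resulting polynomial has degree 4 and real coefficients as required.

p(z) = z^4 + z^3 -z^2 + 15·z.


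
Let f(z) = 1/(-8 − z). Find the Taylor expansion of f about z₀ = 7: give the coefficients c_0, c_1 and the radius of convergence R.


Let w = z − z₀, so z = z₀ + w.
Then -8 − z = -8 − (z₀ + w) = (-8 − z₀) − w = -15 − w.
f(z) = 1/(-15 − w) = (1/(-15)) · 1/(1 − w/(-15)) = Σ_{n≥0} w^n / (-15)^(n+1).
So c_n = 1/(-15)^(n+1):
  c_0 = 1/(-15)^1 = -1/15.
  c_1 = 1/(-15)^2 = 1/225.
The series is valid for |w/d| < 1, i.e. |z − z₀| < |d|.
Radius of convergence: R = |-8 − z₀| = |-15| = 15 (distance from z₀ to the singularity z = -8).

c_0 = -1/15, c_1 = 1/225; R = 15.


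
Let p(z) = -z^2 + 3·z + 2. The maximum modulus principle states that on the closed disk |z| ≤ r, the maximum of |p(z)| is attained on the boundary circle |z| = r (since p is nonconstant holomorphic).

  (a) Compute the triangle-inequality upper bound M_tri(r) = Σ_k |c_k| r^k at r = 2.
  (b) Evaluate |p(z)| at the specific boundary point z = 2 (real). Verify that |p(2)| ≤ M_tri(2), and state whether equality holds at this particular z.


Coefficients: c_0 = 2, c_1 = 3, c_2 = -1. Radius r = 2.
Part (a). Triangle bound: M_tri(r) = Σ_k |c_k| r^k
  = |2|·2^0 + |3|·2^1 + |-1|·2^2
  = 2 + 6 + 4 = 12.
This bounds M(r) := max_{|z|=r} |p(z)| from above; equality holds iff all terms c_k z^k can be made to align in phase at a single z on |z|=r.
Part (b). At z = 2 (real, on the circle |z| = r):
  p(2) = (2)·2^0 + (3)·2^1 + (-1)·2^2 = 4.
  |p(2)| = 4.
Check: |p(2)| = 4 ≤ 12 = M_tri(2). ✓ Equality does not hold at z = 2 (the coefficients have mixed signs, so the terms do not all align in phase there).

M_tri(2) = 12; |p(2)| = 4; equality at z=2: no.


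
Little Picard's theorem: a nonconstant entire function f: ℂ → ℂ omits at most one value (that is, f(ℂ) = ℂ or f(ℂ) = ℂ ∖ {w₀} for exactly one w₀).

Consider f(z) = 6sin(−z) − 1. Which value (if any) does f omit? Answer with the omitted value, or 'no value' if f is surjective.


Little Picard bounds the complement of f(ℂ) to at most one point.
sin is entire and surjective onto ℂ: for every w ∈ ℂ, sin(ζ) = w has a solution ζ ∈ ℂ (e.g., via the complex inverse arcsin). With ζ = −z this gives z = ζ/(-1). Then 6·sin(−z) takes every value in 6·ℂ = ℂ, and adding -1 is a bijection of ℂ. So f is surjective and omits no value. (Note: only on the real line is sin bounded by [−1, 1].)

Omitted value: no value.


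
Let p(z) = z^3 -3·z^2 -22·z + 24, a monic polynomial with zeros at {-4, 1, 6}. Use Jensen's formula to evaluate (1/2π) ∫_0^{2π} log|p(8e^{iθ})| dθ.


Zeros: -4, 1, 6; r = 8.
Inside |z| < r: -4, 1, 6. Outside (|z| ≥ r): ∅.
p(0) = 24, so log|p(0)| = log(24) = 3.1781.
Apply Jensen: I(r) = log|p(0)| + Σ_k log(r/|z_k|), summed over zeros inside |z| < r.
  log(r/|z_k|) for z_k = -4: log(8/4) = 0.6931
  log(r/|z_k|) for z_k = 1: log(8/1) = 2.0794
  log(r/|z_k|) for z_k = 6: log(8/6) = 0.2877
Sum over inside zeros: 3.0603.
I(r) = log|p(0)| + (inside sum) = 3.1781 + 3.0603 = 6.2383.
Closed form (all zeros inside, monic): I(r) = n·log(r) = 3·log(8) = 6.2383. ✓

I(r) ≈ 6.2383.


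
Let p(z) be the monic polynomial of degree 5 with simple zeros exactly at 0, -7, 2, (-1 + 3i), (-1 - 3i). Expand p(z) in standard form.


The polynomial is p(z) = ∏_{α ∈ S} (z − α), where S = {0, -7, 2, (-1 + 3i), (-1 - 3i)}.
Expanding the product yields: p(z) = z^5 + 7·z^4 + 6·z^3 + 22·z^2 -140·z.
Note conjugate pairs combine to real quadratics: (z − (-1+3i))(z − (-1−3i)) = z² + 2z + 10.
The resulting polynomial has degree 5 and real coefficients as required.

p(z) = z^5 + 7·z^4 + 6·z^3 + 22·z^2 -140·z.


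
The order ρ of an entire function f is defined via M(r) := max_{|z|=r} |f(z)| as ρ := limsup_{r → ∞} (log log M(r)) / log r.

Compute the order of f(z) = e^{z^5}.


|e^{z^5}| = e^{Re(1·z^5) + 0} ≤ e^{1|z|^5 + 0} = e^{1r^5 + 0} on |z| = r, so ρ ≤ 5. Choosing z on |z|=r so that 1·z^5 is real positive (always possible by picking arg z appropriately) gives |f(z)| = e^{1r^5 + 0}, matching the bound. The additive constant 0 does not affect log log M(r) ~ 5·log r. Hence ρ = 5.
Therefore ρ = 5.

Order ρ = 5.


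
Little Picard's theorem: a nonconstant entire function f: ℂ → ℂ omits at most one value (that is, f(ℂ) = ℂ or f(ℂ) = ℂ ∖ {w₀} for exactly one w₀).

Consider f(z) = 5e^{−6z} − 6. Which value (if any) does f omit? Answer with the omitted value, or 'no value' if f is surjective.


Little Picard bounds the complement of f(ℂ) to at most one point.
e^{−6z} is never zero on ℂ, so 5·e^{−6z} takes every value in ℂ ∖ {0}. Adding -6 shifts the range to ℂ ∖ {-6}. Thus f omits exactly the value -6.

Omitted value: -6.


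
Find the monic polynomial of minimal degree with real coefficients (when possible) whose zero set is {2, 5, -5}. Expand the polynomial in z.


The polynomial is p(z) = ∏_{α ∈ S} (z − α), where S = {2, 5, -5}.
Expanding the product yields: p(z) = z^3 -2·z^2 -25·z + 50.
The resulting polynomial has degree 3 and real coefficients as required.

p(z) = z^3 -2·z^2 -25·z + 50.


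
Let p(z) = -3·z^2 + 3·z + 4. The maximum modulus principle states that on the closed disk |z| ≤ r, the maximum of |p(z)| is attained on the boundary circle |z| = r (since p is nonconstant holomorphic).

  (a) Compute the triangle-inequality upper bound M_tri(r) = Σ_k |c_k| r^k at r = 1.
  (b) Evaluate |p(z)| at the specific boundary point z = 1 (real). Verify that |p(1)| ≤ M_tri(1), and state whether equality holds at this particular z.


Coefficients: c_0 = 4, c_1 = 3, c_2 = -3. Radius r = 1.
Part (a). Triangle bound: M_tri(r) = Σ_k |c_k| r^k
  = |4|·1^0 + |3|·1^1 + |-3|·1^2
  = 4 + 3 + 3 = 10.
This bounds M(r) := max_{|z|=r} |p(z)| from above; equality holds iff all terms c_k z^k can be made to align in phase at a single z on |z|=r.
Part (b). At z = 1 (real, on the circle |z| = r):
  p(1) = (4)·1^0 + (3)·1^1 + (-3)·1^2 = 4.
  |p(1)| = 4.
Check: |p(1)| = 4 ≤ 10 = M_tri(1). ✓ Equality does not hold at z = 1 (the coefficients have mixed signs, so the terms do not all align in phase there).

M_tri(1) = 10; |p(1)| = 4; equality at z=1: no.


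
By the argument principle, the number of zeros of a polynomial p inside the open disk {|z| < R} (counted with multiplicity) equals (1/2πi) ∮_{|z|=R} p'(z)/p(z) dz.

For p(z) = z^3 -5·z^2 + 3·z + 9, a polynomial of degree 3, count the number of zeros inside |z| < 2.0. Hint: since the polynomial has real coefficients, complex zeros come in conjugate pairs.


The zeros of p are: -1, 3, 3.
Their magnitudes are: 1, 3, 3.
Zeros with |z| < R = 2.0: -1.
Count = 1.
By the argument principle, (1/2πi) ∮_{|z|=R} p'(z)/p(z) dz equals exactly this count.

Number of zeros inside |z| < 2.0: 1.


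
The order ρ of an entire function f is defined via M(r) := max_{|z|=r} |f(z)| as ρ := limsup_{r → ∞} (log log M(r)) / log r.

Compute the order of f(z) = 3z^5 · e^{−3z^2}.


M(r) = max_{|z|=r} |3|·|z|^5·|e^{−3z^2}| = 3·r^5 · e^{3r^2} (the factors attain their maxima compatibly on |z|=r). Then log M(r) = log 3 + 5·log r + 3r^2, dominated by the last term, so log log M(r) ~ 2·log r. The polynomial factor 3z^5 contributes only a log r term and does not affect the order. ρ = 2.
Therefore ρ = 2.

Order ρ = 2.


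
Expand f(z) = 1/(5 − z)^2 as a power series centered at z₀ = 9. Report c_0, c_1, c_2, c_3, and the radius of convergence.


Let w = z − z₀, so z = z₀ + w.
Then 5 − z = 5 − (z₀ + w) = (5 − z₀) − w = -4 − w.
f(z) = 1/(-4 − w)^2 = (1/(-4)^2) · (1 − w/(-4))^{−2}.
By the binomial series (1−u)^{−2} = Σ_{n≥0} C(n+1, 1) u^n for |u|<1, with u = w/(-4):
  c_n = C(n+1, 1) / (-4)^(n+2).
  c_0 = 1/(-4)^2 = 1/16.
  c_1 = 2/(-4)^3 = -1/32.
  c_2 = 3/(-4)^4 = 3/256.
  c_3 = 4/(-4)^5 = -1/256.
The series is valid for |w/d| < 1, i.e. |z − z₀| < |d|.
Radius of convergence: R = |5 − z₀| = |-4| = 4 (distance from z₀ to the singularity z = 5).

c_0 = 1/16, c_1 = -1/32, c_2 = 3/256, c_3 = -1/256; R = 4.


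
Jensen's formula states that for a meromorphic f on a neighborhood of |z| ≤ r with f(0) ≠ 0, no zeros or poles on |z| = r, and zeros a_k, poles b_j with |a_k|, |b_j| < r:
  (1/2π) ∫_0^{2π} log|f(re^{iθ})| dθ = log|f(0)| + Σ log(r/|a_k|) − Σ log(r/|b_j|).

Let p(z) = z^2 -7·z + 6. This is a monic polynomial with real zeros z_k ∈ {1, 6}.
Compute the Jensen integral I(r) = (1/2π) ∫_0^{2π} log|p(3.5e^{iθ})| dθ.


Zeros: 1, 6; r = 3.5.
Inside |z| < r: 1. Outside (|z| ≥ r): 6.
p(0) = 6, so log|p(0)| = log(6) = 1.7918.
Apply Jensen: I(r) = log|p(0)| + Σ_k log(r/|z_k|), summed over zeros inside |z| < r.
  log(r/|z_k|) for z_k = 1: log(3.5/1) = 1.2528
  Outside zeros (6) contribute nothing to the Jensen sum.
Sum over inside zeros: 1.2528.
I(r) = log|p(0)| + (inside sum) = 1.7918 + 1.2528 = 3.0445.
Note: since some zeros are outside |z| ≤ r, the simplified n·log(r) form does NOT apply — only the inside zeros contribute.

I(r) ≈ 3.0445.


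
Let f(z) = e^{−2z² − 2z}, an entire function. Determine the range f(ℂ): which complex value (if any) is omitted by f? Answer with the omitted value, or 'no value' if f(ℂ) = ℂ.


Little Picard bounds the complement of f(ℂ) to at most one point.
The exponent g(z) = −2z² − 2z is a nonconstant polynomial, hence surjective onto ℂ. So e^{g(z)} takes every value in {e^w : w ∈ ℂ} = ℂ ∖ {0}. Adding 0 shifts the range to ℂ ∖ {0}. f omits exactly 0.

Omitted value: 0.


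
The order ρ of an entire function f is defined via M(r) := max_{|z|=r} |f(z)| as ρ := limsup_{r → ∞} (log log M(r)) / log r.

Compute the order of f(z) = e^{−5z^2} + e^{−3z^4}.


Each summand is entire of order 2 and 4 respectively (as in the single-exponential case). The order of a sum is at most the max of the orders, so ρ ≤ 4. For the lower bound: on |z|=r choose arg z so that -3z^4 is real positive; then |e^{-3z^4}| = e^{3r^4} while |e^{-5z^2}| ≤ e^{5r^2} = o(e^{3r^4}). So |f| ≥ e^{3r^4}(1 − o(1)) and ρ ≥ 4. Hence ρ = max(2, 4) = 4.
Therefore ρ = 4.

Order ρ = 4.


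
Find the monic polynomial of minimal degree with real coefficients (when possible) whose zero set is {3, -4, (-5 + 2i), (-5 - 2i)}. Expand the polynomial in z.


The polynomial is p(z) = ∏_{α ∈ S} (z − α), where S = {3, -4, (-5 + 2i), (-5 - 2i)}.
Expanding the product yields: p(z) = z^4 + 11·z^3 + 27·z^2 -91·z -348.
Note conjugate pairs combine to real quadratics: (z − (-5+2i))(z − (-5−2i)) = z² + 10z + 29.
The resulting polynomial has degree 4 and real coefficients as required.

p(z) = z^4 + 11·z^3 + 27·z^2 -91·z -348.


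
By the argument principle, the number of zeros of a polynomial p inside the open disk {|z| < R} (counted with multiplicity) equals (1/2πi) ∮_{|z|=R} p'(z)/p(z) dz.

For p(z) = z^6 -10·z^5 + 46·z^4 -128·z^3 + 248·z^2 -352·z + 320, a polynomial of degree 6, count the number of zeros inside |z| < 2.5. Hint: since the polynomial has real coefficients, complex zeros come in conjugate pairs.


The zeros of p are: (3 + 1i), (3 - 1i), (0 + 2i), (0 - 2i), (2 + 2i), (2 - 2i).
Their magnitudes are: 3.162, 3.162, 2, 2, 2.828, 2.828.
Zeros with |z| < R = 2.5: (0 + 2i), (0 - 2i).
Count = 2.
By the argument principle, (1/2πi) ∮_{|z|=R} p'(z)/p(z) dz equals exactly this count.

Number of zeros inside |z| < 2.5: 2.


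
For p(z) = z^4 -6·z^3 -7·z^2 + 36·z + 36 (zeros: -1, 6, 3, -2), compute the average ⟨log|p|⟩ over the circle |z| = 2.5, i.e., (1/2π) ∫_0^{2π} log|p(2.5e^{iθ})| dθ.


Zeros: -2, -1, 3, 6; r = 2.5.
Inside |z| < r: -2, -1. Outside (|z| ≥ r): 3, 6.
p(0) = 36, so log|p(0)| = log(36) = 3.5835.
Apply Jensen: I(r) = log|p(0)| + Σ_k log(r/|z_k|), summed over zeros inside |z| < r.
  log(r/|z_k|) for z_k = -1: log(2.5/1) = 0.9163
  log(r/|z_k|) for z_k = -2: log(2.5/2) = 0.2231
  Outside zeros (3, 6) contribute nothing to the Jensen sum.
Sum over inside zeros: 1.1394.
I(r) = log|p(0)| + (inside sum) = 3.5835 + 1.1394 = 4.7230.
Note: since some zeros are outside |z| ≤ r, the simplified n·log(r) form does NOT apply — only the inside zeros contribute.

I(r) ≈ 4.7230.


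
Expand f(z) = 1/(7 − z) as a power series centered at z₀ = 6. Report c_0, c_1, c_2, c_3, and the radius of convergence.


Let w = z − z₀, so z = z₀ + w.
Then 7 − z = 7 − (z₀ + w) = (7 − z₀) − w = 1 − w.
f(z) = 1/(1 − w) = (1/(1)) · 1/(1 − w/(1)) = Σ_{n≥0} w^n / (1)^(n+1).
So c_n = 1/(1)^(n+1):
  c_0 = 1/(1)^1 = 1.
  c_1 = 1/(1)^2 = 1.
  c_2 = 1/(1)^3 = 1.
  c_3 = 1/(1)^4 = 1.
The series is valid for |w/d| < 1, i.e. |z − z₀| < |d|.
Radius of convergence: R = |7 − z₀| = |1| = 1 (distance from z₀ to the singularity z = 7).

c_0 = 1, c_1 = 1, c_2 = 1, c_3 = 1; R = 1.


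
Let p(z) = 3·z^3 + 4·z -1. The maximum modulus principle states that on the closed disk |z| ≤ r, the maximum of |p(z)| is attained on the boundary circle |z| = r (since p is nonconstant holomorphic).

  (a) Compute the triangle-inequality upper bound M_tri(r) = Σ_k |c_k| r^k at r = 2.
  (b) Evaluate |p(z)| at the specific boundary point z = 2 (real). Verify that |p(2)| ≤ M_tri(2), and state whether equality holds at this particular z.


Coefficients: c_0 = -1, c_1 = 4, c_2 = 0, c_3 = 3. Radius r = 2.
Part (a). Triangle bound: M_tri(r) = Σ_k |c_k| r^k
  = |-1|·2^0 + |4|·2^1 + |0|·2^2 + |3|·2^3
  = 1 + 8 + 0 + 24 = 33.
This bounds M(r) := max_{|z|=r} |p(z)| from above; equality holds iff all terms c_k z^k can be made to align in phase at a single z on |z|=r.
Part (b). At z = 2 (real, on the circle |z| = r):
  p(2) = (-1)·2^0 + (4)·2^1 + (0)·2^2 + (3)·2^3 = 31.
  |p(2)| = 31.
Check: |p(2)| = 31 ≤ 33 = M_tri(2). ✓ Equality does not hold at z = 2 (the coefficients have mixed signs, so the terms do not all align in phase there).

M_tri(2) = 33; |p(2)| = 31; equality at z=2: no.
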